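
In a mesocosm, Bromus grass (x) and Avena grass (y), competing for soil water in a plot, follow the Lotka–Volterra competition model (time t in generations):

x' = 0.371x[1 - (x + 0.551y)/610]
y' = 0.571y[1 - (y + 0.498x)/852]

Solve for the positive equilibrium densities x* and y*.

Setting both brackets to zero gives the nullclines x + 0.551y = 610 and 0.498x + y = 852.
Substituting y = 852 - 0.498x into the first: x(1 - 0.551·0.498) = 610 - 0.551·852.
So x* = 141/0.726 = 194, and then y* = 852 - 0.498·194 = 756.

x* ≈ 194, y* ≈ 756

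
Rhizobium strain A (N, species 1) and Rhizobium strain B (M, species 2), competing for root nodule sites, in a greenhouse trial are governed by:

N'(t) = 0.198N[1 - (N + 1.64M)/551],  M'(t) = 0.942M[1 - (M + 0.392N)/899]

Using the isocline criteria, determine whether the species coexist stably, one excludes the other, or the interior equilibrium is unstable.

species 2 excludes species 1

Compare the nullcline intercepts: K1/α12 = 551/1.64 = 336 < K2 = 899; K2/α21 = 899/0.392 = 2290 > K1 = 551.
Since the inequalities point opposite ways, species 2 can invade but species 1 cannot.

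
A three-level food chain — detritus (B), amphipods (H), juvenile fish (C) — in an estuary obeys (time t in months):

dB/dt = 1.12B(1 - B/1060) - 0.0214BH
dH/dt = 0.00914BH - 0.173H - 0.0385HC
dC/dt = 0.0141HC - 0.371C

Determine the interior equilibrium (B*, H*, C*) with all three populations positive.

From dC/dt = 0: 0.0141H* = 0.371, so H* = 26.3.
From dB/dt = 0: 1.12(1 - B*/1060) = 0.0214·26.3, giving B* = 1060·(1 - 0.503) = 527.
From dH/dt = 0: 0.00914·527 - 0.173 = 0.0385C*, so C* = 4.64/0.0385 = 121.

B* ≈ 527, H* ≈ 26.3, C* ≈ 121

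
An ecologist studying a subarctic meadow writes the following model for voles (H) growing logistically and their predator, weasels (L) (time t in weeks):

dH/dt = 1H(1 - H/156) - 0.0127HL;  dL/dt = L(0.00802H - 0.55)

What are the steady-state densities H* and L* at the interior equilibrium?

From dL/dt = 0 with L > 0: 0.00802H* = 0.55, so H* = 68.6.
Substitute into dH/dt = 0: 1(1 - 68.6/156) = 0.0127L*.
The bracket is 0.56, giving L* = 0.56/0.0127 = 44.1.

H* ≈ 68.6, L* ≈ 44.1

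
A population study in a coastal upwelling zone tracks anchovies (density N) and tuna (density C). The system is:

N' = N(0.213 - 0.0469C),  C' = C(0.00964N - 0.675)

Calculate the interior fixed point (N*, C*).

Set dC/dt = 0 with C > 0: 0.00964N - 0.675 = 0, so N* = 0.675/0.00964 = 70.
Set dN/dt = 0 with N > 0: 0.213 - 0.0469C = 0, so C* = 0.213/0.0469 = 4.54.

N* ≈ 70, C* ≈ 4.54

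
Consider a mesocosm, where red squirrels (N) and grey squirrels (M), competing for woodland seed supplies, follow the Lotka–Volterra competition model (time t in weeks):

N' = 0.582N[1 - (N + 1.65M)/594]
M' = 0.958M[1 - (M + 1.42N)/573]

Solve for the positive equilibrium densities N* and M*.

N* ≈ 262, M* ≈ 201

Setting both brackets to zero gives the nullclines N + 1.65M = 594 and 1.42N + M = 573.
Substituting M = 573 - 1.42N into the first: N(1 - 1.65·1.42) = 594 - 1.65·573.
So N* = -351/-1.34 = 262, and then M* = 573 - 1.42·262 = 201.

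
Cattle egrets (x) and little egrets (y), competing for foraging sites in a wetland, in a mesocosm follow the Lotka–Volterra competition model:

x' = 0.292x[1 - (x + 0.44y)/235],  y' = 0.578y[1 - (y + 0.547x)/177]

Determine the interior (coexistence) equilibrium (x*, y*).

x* ≈ 207, y* ≈ 63.8

Setting both brackets to zero gives the nullclines x + 0.44y = 235 and 0.547x + y = 177.
Substituting y = 177 - 0.547x into the first: x(1 - 0.44·0.547) = 235 - 0.44·177.
So x* = 157/0.759 = 207, and then y* = 177 - 0.547·207 = 63.8.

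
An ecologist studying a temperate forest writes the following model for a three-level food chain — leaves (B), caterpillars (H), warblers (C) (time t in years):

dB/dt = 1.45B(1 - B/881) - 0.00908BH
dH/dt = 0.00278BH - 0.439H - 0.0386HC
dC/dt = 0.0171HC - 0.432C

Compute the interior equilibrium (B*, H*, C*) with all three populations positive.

From dC/dt = 0: 0.0171H* = 0.432, so H* = 25.3.
From dB/dt = 0: 1.45(1 - B*/881) = 0.00908·25.3, giving B* = 881·(1 - 0.158) = 742.
From dH/dt = 0: 0.00278·742 - 0.439 = 0.0386C*, so C* = 1.62/0.0386 = 42.

B* ≈ 742, H* ≈ 25.3, C* ≈ 42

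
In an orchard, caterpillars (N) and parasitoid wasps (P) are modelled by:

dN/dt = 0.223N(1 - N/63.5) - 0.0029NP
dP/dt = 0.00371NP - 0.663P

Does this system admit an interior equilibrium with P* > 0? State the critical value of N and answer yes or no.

Threshold N = 179; K < 179, so no, the predator goes extinct.

The predator equation gives dP/dt > 0 only when N > 0.663/0.00371 = 179.
Without the predator, N → K = 63.5. Since 63.5 < 179, the predator cannot invade.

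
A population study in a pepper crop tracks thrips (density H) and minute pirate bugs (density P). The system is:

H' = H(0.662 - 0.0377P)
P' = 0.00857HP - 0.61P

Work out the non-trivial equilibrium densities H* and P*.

H* ≈ 71.2, P* ≈ 17.6

Set dP/dt = 0 with P > 0: 0.00857H - 0.61 = 0, so H* = 0.61/0.00857 = 71.2.
Set dH/dt = 0 with H > 0: 0.662 - 0.0377P = 0, so P* = 0.662/0.0377 = 17.6.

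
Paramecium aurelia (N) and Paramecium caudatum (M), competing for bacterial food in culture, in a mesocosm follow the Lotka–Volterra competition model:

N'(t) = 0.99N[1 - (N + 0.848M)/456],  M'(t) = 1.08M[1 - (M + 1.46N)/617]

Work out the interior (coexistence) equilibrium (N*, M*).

N* ≈ 282, M* ≈ 205

Setting both brackets to zero gives the nullclines N + 0.848M = 456 and 1.46N + M = 617.
Substituting M = 617 - 1.46N into the first: N(1 - 0.848·1.46) = 456 - 0.848·617.
So N* = -67.2/-0.238 = 282, and then M* = 617 - 1.46·282 = 205.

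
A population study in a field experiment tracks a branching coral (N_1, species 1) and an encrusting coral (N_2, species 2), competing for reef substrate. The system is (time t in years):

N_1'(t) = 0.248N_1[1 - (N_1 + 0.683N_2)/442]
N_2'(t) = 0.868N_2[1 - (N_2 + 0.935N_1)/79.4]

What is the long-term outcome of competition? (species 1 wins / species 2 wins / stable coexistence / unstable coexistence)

Compare the nullcline intercepts: K1/α12 = 442/0.683 = 647 > K2 = 79.4; K2/α21 = 79.4/0.935 = 84.9 < K1 = 442.
Since the inequalities point opposite ways, species 1 can invade but species 2 cannot.

species 1 excludes species 2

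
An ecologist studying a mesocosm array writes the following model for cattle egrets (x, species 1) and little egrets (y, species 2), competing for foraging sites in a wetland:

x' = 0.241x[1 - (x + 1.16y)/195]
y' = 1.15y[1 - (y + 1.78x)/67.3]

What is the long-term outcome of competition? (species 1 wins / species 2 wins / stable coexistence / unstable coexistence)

species 1 excludes species 2

Compare the nullcline intercepts: K1/α12 = 195/1.16 = 168 > K2 = 67.3; K2/α21 = 67.3/1.78 = 37.8 < K1 = 195.
Since the inequalities point opposite ways, species 1 can invade but species 2 cannot.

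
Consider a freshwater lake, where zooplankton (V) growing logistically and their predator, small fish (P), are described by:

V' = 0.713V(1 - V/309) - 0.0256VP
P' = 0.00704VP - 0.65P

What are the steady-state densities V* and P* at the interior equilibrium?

From dP/dt = 0 with P > 0: 0.00704V* = 0.65, so V* = 92.3.
Substitute into dV/dt = 0: 0.713(1 - 92.3/309) = 0.0256P*.
The bracket is 0.701, giving P* = 0.5/0.0256 = 19.5.

V* ≈ 92.3, P* ≈ 19.5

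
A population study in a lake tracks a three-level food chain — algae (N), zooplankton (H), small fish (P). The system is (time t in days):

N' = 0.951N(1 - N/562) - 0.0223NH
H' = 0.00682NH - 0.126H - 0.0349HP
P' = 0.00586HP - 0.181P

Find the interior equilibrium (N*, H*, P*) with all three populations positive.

N* ≈ 155, H* ≈ 30.9, P* ≈ 26.7

From dP/dt = 0: 0.00586H* = 0.181, so H* = 30.9.
From dN/dt = 0: 0.951(1 - N*/562) = 0.0223·30.9, giving N* = 562·(1 - 0.724) = 155.
From dH/dt = 0: 0.00682·155 - 0.126 = 0.0349P*, so P* = 0.931/0.0349 = 26.7.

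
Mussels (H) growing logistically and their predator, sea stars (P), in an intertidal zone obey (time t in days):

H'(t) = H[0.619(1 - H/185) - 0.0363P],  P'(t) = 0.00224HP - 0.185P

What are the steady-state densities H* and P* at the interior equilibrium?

H* ≈ 82.6, P* ≈ 9.44

From dP/dt = 0 with P > 0: 0.00224H* = 0.185, so H* = 82.6.
Substitute into dH/dt = 0: 0.619(1 - 82.6/185) = 0.0363P*.
The bracket is 0.554, giving P* = 0.343/0.0363 = 9.44.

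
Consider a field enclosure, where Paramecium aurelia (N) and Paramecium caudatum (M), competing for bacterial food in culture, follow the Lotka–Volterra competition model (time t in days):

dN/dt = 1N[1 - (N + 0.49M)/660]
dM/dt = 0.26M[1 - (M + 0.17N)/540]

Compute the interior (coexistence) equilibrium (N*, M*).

N* ≈ 431, M* ≈ 467

Setting both brackets to zero gives the nullclines N + 0.49M = 660 and 0.17N + M = 540.
Substituting M = 540 - 0.17N into the first: N(1 - 0.49·0.17) = 660 - 0.49·540.
So N* = 395/0.917 = 431, and then M* = 540 - 0.17·431 = 467.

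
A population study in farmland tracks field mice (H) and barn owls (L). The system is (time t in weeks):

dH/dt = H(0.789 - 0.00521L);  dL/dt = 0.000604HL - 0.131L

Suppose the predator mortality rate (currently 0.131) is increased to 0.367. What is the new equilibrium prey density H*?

At the interior fixed point, setting dL/dt = 0 with L > 0 fixes H* = (predator death rate)/(HL coefficient) — independent of the other coefficients.
With the change, H* = 0.367/0.000604 = 608; it rises from 217.

H* ≈ 608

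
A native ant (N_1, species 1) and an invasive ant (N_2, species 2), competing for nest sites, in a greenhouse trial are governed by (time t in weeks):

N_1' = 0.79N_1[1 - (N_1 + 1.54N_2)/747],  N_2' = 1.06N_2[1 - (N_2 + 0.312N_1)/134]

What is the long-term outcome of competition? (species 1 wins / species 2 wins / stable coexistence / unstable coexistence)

species 1 excludes species 2

Compare the nullcline intercepts: K1/α12 = 747/1.54 = 485 > K2 = 134; K2/α21 = 134/0.312 = 429 < K1 = 747.
Since the inequalities point opposite ways, species 1 can invade but species 2 cannot.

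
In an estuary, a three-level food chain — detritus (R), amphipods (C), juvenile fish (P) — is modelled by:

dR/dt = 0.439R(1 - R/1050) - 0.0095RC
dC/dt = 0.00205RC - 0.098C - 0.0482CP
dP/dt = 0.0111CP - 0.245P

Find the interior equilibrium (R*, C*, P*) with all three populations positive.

R* ≈ 548, C* ≈ 22.1, P* ≈ 21.3

From dP/dt = 0: 0.0111C* = 0.245, so C* = 22.1.
From dR/dt = 0: 0.439(1 - R*/1050) = 0.0095·22.1, giving R* = 1050·(1 - 0.478) = 548.
From dC/dt = 0: 0.00205·548 - 0.098 = 0.0482P*, so P* = 1.03/0.0482 = 21.3.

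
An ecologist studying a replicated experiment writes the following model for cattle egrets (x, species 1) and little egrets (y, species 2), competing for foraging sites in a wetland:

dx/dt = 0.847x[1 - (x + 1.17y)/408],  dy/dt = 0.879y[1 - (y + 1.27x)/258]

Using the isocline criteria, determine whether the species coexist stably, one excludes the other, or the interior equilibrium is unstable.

species 1 excludes species 2

Compare the nullcline intercepts: K1/α12 = 408/1.17 = 349 > K2 = 258; K2/α21 = 258/1.27 = 203 < K1 = 408.
Since the inequalities point opposite ways, species 1 can invade but species 2 cannot.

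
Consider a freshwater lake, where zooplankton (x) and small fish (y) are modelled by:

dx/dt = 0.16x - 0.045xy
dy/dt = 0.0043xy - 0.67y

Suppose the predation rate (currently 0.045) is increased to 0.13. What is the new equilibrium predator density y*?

y* ≈ 1.23

At the interior fixed point, setting dx/dt = 0 with x > 0 fixes y* = (prey growth rate)/(xy coefficient) — independent of the other coefficients.
With the change, y* = 0.16/0.13 = 1.23; it falls from 3.56.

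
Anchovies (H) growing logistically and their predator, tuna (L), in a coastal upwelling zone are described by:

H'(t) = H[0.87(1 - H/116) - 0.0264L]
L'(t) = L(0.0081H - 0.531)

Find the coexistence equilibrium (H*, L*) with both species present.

H* ≈ 65.6, L* ≈ 14.3

From dL/dt = 0 with L > 0: 0.0081H* = 0.531, so H* = 65.6.
Substitute into dH/dt = 0: 0.87(1 - 65.6/116) = 0.0264L*.
The bracket is 0.435, giving L* = 0.378/0.0264 = 14.3.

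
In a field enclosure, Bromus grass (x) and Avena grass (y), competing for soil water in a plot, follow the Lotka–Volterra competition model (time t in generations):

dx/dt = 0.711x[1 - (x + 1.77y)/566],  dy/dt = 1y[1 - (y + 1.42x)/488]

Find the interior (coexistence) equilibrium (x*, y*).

Setting both brackets to zero gives the nullclines x + 1.77y = 566 and 1.42x + y = 488.
Substituting y = 488 - 1.42x into the first: x(1 - 1.77·1.42) = 566 - 1.77·488.
So x* = -298/-1.51 = 197, and then y* = 488 - 1.42·197 = 209.

x* ≈ 197, y* ≈ 209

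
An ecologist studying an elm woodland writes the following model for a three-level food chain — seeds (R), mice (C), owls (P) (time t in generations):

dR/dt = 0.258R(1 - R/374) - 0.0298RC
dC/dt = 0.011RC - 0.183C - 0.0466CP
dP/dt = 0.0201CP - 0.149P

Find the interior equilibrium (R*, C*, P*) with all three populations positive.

From dP/dt = 0: 0.0201C* = 0.149, so C* = 7.41.
From dR/dt = 0: 0.258(1 - R*/374) = 0.0298·7.41, giving R* = 374·(1 - 0.856) = 53.8.
From dC/dt = 0: 0.011·53.8 - 0.183 = 0.0466P*, so P* = 0.408/0.0466 = 8.77.

R* ≈ 53.8, C* ≈ 7.41, P* ≈ 8.77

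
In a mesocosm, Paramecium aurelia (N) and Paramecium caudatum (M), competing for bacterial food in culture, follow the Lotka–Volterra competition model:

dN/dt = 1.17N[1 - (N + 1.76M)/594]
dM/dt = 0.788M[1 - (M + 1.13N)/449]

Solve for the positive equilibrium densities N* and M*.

Setting both brackets to zero gives the nullclines N + 1.76M = 594 and 1.13N + M = 449.
Substituting M = 449 - 1.13N into the first: N(1 - 1.76·1.13) = 594 - 1.76·449.
So N* = -196/-0.989 = 198, and then M* = 449 - 1.13·198 = 225.

N* ≈ 198, M* ≈ 225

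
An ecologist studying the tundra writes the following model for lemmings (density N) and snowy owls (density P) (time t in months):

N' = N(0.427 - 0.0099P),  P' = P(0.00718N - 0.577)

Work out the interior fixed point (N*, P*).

Set dP/dt = 0 with P > 0: 0.00718N - 0.577 = 0, so N* = 0.577/0.00718 = 80.4.
Set dN/dt = 0 with N > 0: 0.427 - 0.0099P = 0, so P* = 0.427/0.0099 = 43.1.

N* ≈ 80.4, P* ≈ 43.1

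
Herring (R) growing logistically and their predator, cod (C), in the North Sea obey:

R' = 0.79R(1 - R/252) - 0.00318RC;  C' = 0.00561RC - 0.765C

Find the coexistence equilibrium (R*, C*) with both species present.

R* ≈ 136, C* ≈ 114

From dC/dt = 0 with C > 0: 0.00561R* = 0.765, so R* = 136.
Substitute into dR/dt = 0: 0.79(1 - 136/252) = 0.00318C*.
The bracket is 0.459, giving C* = 0.363/0.00318 = 114.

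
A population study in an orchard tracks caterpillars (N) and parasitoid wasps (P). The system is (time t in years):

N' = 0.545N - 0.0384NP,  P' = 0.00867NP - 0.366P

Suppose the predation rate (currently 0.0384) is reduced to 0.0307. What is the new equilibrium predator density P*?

P* ≈ 17.8

At the interior fixed point, setting dN/dt = 0 with N > 0 fixes P* = (prey growth rate)/(NP coefficient) — independent of the other coefficients.
With the change, P* = 0.545/0.0307 = 17.8; it rises from 14.2.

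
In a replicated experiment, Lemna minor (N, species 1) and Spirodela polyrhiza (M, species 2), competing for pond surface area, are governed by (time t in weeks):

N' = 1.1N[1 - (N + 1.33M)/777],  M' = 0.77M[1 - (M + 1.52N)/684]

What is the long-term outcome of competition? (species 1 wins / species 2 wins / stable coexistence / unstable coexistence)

unstable coexistence (outcome depends on initial conditions)

Compare the nullcline intercepts: K1/α12 = 777/1.33 = 584 < K2 = 684; K2/α21 = 684/1.52 = 450 < K1 = 777.
Since both are reversed, neither can invade when rare; the interior point is a saddle.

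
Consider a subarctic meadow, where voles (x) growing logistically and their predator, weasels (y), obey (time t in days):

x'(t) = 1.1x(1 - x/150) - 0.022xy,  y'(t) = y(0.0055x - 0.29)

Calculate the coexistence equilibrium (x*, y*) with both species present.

x* ≈ 52.7, y* ≈ 32.4

From dy/dt = 0 with y > 0: 0.0055x* = 0.29, so x* = 52.7.
Substitute into dx/dt = 0: 1.1(1 - 52.7/150) = 0.022y*.
The bracket is 0.648, giving y* = 0.713/0.022 = 32.4.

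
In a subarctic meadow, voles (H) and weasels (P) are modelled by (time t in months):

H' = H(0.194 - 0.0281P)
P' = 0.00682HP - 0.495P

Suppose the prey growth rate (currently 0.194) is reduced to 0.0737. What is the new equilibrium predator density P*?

P* ≈ 2.62

At the interior fixed point, setting dH/dt = 0 with H > 0 fixes P* = (prey growth rate)/(HP coefficient) — independent of the other coefficients.
With the change, P* = 0.0737/0.0281 = 2.62; it falls from 6.9.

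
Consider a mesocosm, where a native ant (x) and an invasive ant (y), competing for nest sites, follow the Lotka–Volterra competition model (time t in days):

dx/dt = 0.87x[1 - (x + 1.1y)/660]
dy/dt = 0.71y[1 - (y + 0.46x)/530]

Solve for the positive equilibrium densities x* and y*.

x* ≈ 156, y* ≈ 458

Setting both brackets to zero gives the nullclines x + 1.1y = 660 and 0.46x + y = 530.
Substituting y = 530 - 0.46x into the first: x(1 - 1.1·0.46) = 660 - 1.1·530.
So x* = 77/0.494 = 156, and then y* = 530 - 0.46·156 = 458.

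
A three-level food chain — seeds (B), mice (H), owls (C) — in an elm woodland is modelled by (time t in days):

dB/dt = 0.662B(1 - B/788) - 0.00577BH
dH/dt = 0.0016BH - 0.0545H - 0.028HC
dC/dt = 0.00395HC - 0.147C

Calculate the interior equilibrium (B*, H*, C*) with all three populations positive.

B* ≈ 532, H* ≈ 37.2, C* ≈ 28.5

From dC/dt = 0: 0.00395H* = 0.147, so H* = 37.2.
From dB/dt = 0: 0.662(1 - B*/788) = 0.00577·37.2, giving B* = 788·(1 - 0.324) = 532.
From dH/dt = 0: 0.0016·532 - 0.0545 = 0.028C*, so C* = 0.797/0.028 = 28.5.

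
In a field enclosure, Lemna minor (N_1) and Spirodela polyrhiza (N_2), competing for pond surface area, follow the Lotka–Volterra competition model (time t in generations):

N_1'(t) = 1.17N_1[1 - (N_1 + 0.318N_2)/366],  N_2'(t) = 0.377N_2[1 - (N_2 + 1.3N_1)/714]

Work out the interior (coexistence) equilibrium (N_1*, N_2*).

Setting both brackets to zero gives the nullclines N_1 + 0.318N_2 = 366 and 1.3N_1 + N_2 = 714.
Substituting N_2 = 714 - 1.3N_1 into the first: N_1(1 - 0.318·1.3) = 366 - 0.318·714.
So N_1* = 139/0.587 = 237, and then N_2* = 714 - 1.3·237 = 406.

N_1* ≈ 237, N_2* ≈ 406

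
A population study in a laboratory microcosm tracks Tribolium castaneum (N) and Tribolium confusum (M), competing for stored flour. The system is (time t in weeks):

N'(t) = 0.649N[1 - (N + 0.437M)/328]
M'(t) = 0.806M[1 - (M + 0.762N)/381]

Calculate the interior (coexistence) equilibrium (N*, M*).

N* ≈ 242, M* ≈ 196

Setting both brackets to zero gives the nullclines N + 0.437M = 328 and 0.762N + M = 381.
Substituting M = 381 - 0.762N into the first: N(1 - 0.437·0.762) = 328 - 0.437·381.
So N* = 162/0.667 = 242, and then M* = 381 - 0.762·242 = 196.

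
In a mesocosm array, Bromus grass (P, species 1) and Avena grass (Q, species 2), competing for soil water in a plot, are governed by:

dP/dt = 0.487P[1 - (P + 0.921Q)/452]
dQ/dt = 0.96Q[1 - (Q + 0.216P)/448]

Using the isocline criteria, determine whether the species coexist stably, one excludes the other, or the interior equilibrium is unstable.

Compare the nullcline intercepts: K1/α12 = 452/0.921 = 491 > K2 = 448; K2/α21 = 448/0.216 = 2070 > K1 = 452.
Since both inequalities hold, each species can invade when rare, so the interior equilibrium is stable.

stable coexistence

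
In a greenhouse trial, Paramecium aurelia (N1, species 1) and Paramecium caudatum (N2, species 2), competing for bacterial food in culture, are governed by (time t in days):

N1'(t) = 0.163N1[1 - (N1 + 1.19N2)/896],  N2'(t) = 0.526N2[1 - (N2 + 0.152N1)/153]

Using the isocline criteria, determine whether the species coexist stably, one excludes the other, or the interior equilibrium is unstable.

Compare the nullcline intercepts: K1/α12 = 896/1.19 = 753 > K2 = 153; K2/α21 = 153/0.152 = 1010 > K1 = 896.
Since both inequalities hold, each species can invade when rare, so the interior equilibrium is stable.

stable coexistence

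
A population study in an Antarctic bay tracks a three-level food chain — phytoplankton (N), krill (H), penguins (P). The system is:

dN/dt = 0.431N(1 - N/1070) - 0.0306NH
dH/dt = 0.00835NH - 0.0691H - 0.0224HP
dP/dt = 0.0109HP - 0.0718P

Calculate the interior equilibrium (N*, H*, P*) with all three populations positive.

N* ≈ 570, H* ≈ 6.59, P* ≈ 209

From dP/dt = 0: 0.0109H* = 0.0718, so H* = 6.59.
From dN/dt = 0: 0.431(1 - N*/1070) = 0.0306·6.59, giving N* = 1070·(1 - 0.468) = 570.
From dH/dt = 0: 0.00835·570 - 0.0691 = 0.0224P*, so P* = 4.69/0.0224 = 209.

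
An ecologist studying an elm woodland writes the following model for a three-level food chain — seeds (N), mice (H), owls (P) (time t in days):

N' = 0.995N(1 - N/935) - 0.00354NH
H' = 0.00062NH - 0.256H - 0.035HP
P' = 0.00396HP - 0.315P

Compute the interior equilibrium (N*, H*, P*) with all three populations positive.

N* ≈ 670, H* ≈ 79.5, P* ≈ 4.56

From dP/dt = 0: 0.00396H* = 0.315, so H* = 79.5.
From dN/dt = 0: 0.995(1 - N*/935) = 0.00354·79.5, giving N* = 935·(1 - 0.283) = 670.
From dH/dt = 0: 0.00062·670 - 0.256 = 0.035P*, so P* = 0.16/0.035 = 4.56.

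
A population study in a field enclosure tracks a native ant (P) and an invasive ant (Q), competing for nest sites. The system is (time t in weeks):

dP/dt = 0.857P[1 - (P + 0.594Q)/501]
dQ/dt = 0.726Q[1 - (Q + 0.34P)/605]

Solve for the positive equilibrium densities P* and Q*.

Setting both brackets to zero gives the nullclines P + 0.594Q = 501 and 0.34P + Q = 605.
Substituting Q = 605 - 0.34P into the first: P(1 - 0.594·0.34) = 501 - 0.594·605.
So P* = 142/0.798 = 177, and then Q* = 605 - 0.34·177 = 545.

P* ≈ 177, Q* ≈ 545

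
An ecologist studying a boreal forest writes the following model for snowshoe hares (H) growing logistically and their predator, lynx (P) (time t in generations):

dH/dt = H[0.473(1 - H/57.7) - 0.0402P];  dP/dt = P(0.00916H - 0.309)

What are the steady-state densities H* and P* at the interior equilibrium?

H* ≈ 33.7, P* ≈ 4.89

From dP/dt = 0 with P > 0: 0.00916H* = 0.309, so H* = 33.7.
Substitute into dH/dt = 0: 0.473(1 - 33.7/57.7) = 0.0402P*.
The bracket is 0.415, giving P* = 0.196/0.0402 = 4.89.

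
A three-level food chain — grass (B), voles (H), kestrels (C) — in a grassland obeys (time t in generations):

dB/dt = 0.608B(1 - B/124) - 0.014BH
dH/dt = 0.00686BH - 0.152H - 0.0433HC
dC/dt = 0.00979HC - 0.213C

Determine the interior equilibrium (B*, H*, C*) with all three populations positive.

B* ≈ 61.9, H* ≈ 21.8, C* ≈ 6.29

From dC/dt = 0: 0.00979H* = 0.213, so H* = 21.8.
From dB/dt = 0: 0.608(1 - B*/124) = 0.014·21.8, giving B* = 124·(1 - 0.501) = 61.9.
From dH/dt = 0: 0.00686·61.9 - 0.152 = 0.0433C*, so C* = 0.272/0.0433 = 6.29.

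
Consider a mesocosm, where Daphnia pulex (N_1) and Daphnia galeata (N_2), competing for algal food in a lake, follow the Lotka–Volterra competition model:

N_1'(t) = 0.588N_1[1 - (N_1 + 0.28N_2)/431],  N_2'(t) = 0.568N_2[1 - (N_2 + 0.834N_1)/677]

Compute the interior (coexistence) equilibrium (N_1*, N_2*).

Setting both brackets to zero gives the nullclines N_1 + 0.28N_2 = 431 and 0.834N_1 + N_2 = 677.
Substituting N_2 = 677 - 0.834N_1 into the first: N_1(1 - 0.28·0.834) = 431 - 0.28·677.
So N_1* = 241/0.766 = 315, and then N_2* = 677 - 0.834·315 = 414.

N_1* ≈ 315, N_2* ≈ 414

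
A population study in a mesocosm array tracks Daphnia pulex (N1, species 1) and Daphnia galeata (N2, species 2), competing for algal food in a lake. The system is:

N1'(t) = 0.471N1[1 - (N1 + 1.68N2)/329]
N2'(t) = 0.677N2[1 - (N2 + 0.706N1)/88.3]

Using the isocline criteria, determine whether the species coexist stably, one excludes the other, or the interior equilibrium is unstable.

species 1 excludes species 2

Compare the nullcline intercepts: K1/α12 = 329/1.68 = 196 > K2 = 88.3; K2/α21 = 88.3/0.706 = 125 < K1 = 329.
Since the inequalities point opposite ways, species 1 can invade but species 2 cannot.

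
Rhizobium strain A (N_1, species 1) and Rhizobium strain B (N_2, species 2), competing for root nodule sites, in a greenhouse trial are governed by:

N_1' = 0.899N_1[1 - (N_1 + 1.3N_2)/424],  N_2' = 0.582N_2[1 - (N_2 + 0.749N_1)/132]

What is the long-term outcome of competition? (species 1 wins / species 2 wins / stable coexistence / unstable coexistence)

species 1 excludes species 2

Compare the nullcline intercepts: K1/α12 = 424/1.3 = 326 > K2 = 132; K2/α21 = 132/0.749 = 176 < K1 = 424.
Since the inequalities point opposite ways, species 1 can invade but species 2 cannot.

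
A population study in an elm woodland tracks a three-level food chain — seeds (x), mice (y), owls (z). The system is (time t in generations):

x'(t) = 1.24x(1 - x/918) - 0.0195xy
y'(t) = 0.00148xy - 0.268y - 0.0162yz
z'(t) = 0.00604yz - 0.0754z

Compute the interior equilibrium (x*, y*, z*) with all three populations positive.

From dz/dt = 0: 0.00604y* = 0.0754, so y* = 12.5.
From dx/dt = 0: 1.24(1 - x*/918) = 0.0195·12.5, giving x* = 918·(1 - 0.196) = 738.
From dy/dt = 0: 0.00148·738 - 0.268 = 0.0162z*, so z* = 0.824/0.0162 = 50.9.

x* ≈ 738, y* ≈ 12.5, z* ≈ 50.9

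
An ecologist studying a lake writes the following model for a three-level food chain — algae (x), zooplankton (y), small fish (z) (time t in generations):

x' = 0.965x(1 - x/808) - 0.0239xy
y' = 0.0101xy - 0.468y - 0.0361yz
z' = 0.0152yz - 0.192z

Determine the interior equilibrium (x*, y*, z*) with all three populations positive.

From dz/dt = 0: 0.0152y* = 0.192, so y* = 12.6.
From dx/dt = 0: 0.965(1 - x*/808) = 0.0239·12.6, giving x* = 808·(1 - 0.313) = 555.
From dy/dt = 0: 0.0101·555 - 0.468 = 0.0361z*, so z* = 5.14/0.0361 = 142.

x* ≈ 555, y* ≈ 12.6, z* ≈ 142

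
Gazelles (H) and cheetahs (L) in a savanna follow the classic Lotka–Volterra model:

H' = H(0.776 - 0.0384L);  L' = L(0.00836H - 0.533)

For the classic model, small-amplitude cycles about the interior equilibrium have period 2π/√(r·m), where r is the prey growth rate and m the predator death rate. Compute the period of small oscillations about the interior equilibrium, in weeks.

T ≈ 9.77 weeks

Here r = 0.776 and m = 0.533, so r·m = 0.414.
ω = √0.414 = 0.643 per week, hence T = 2π/ω ≈ 9.77 weeks.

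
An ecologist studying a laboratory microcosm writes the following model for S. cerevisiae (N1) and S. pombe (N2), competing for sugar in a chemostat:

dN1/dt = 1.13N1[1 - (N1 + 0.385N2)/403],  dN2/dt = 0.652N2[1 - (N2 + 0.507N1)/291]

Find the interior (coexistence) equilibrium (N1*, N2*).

Setting both brackets to zero gives the nullclines N1 + 0.385N2 = 403 and 0.507N1 + N2 = 291.
Substituting N2 = 291 - 0.507N1 into the first: N1(1 - 0.385·0.507) = 403 - 0.385·291.
So N1* = 291/0.805 = 362, and then N2* = 291 - 0.507·362 = 108.

N1* ≈ 362, N2* ≈ 108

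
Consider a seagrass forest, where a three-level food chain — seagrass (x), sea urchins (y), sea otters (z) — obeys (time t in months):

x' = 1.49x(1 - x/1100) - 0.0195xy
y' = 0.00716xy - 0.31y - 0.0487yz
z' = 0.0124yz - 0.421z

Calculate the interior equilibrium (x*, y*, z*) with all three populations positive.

x* ≈ 611, y* ≈ 34, z* ≈ 83.5

From dz/dt = 0: 0.0124y* = 0.421, so y* = 34.
From dx/dt = 0: 1.49(1 - x*/1100) = 0.0195·34, giving x* = 1100·(1 - 0.444) = 611.
From dy/dt = 0: 0.00716·611 - 0.31 = 0.0487z*, so z* = 4.07/0.0487 = 83.5.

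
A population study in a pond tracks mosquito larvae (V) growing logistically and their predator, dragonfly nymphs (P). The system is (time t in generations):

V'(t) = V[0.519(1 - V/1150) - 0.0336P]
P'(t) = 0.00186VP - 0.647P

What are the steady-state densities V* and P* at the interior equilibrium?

From dP/dt = 0 with P > 0: 0.00186V* = 0.647, so V* = 348.
Substitute into dV/dt = 0: 0.519(1 - 348/1150) = 0.0336P*.
The bracket is 0.698, giving P* = 0.362/0.0336 = 10.8.

V* ≈ 348, P* ≈ 10.8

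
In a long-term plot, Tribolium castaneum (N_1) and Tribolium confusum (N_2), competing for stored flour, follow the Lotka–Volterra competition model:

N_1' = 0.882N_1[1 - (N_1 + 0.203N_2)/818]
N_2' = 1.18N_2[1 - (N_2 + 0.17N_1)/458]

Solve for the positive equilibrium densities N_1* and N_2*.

Setting both brackets to zero gives the nullclines N_1 + 0.203N_2 = 818 and 0.17N_1 + N_2 = 458.
Substituting N_2 = 458 - 0.17N_1 into the first: N_1(1 - 0.203·0.17) = 818 - 0.203·458.
So N_1* = 725/0.965 = 751, and then N_2* = 458 - 0.17·751 = 330.

N_1* ≈ 751, N_2* ≈ 330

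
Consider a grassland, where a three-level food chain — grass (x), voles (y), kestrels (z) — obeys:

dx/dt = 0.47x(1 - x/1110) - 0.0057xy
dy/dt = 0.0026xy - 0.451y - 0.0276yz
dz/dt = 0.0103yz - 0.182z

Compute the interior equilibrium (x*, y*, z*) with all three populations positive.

From dz/dt = 0: 0.0103y* = 0.182, so y* = 17.7.
From dx/dt = 0: 0.47(1 - x*/1110) = 0.0057·17.7, giving x* = 1110·(1 - 0.214) = 872.
From dy/dt = 0: 0.0026·872 - 0.451 = 0.0276z*, so z* = 1.82/0.0276 = 65.8.

x* ≈ 872, y* ≈ 17.7, z* ≈ 65.8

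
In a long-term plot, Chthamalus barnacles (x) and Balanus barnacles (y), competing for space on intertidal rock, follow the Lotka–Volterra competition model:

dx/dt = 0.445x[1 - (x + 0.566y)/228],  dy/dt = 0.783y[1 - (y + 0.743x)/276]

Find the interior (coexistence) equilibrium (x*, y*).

x* ≈ 124, y* ≈ 184

Setting both brackets to zero gives the nullclines x + 0.566y = 228 and 0.743x + y = 276.
Substituting y = 276 - 0.743x into the first: x(1 - 0.566·0.743) = 228 - 0.566·276.
So x* = 71.8/0.579 = 124, and then y* = 276 - 0.743·124 = 184.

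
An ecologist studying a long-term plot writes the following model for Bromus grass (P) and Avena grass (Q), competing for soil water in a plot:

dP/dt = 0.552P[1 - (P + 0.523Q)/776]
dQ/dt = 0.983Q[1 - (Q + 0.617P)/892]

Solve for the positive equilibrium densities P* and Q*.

P* ≈ 457, Q* ≈ 610

Setting both brackets to zero gives the nullclines P + 0.523Q = 776 and 0.617P + Q = 892.
Substituting Q = 892 - 0.617P into the first: P(1 - 0.523·0.617) = 776 - 0.523·892.
So P* = 309/0.677 = 457, and then Q* = 892 - 0.617·457 = 610.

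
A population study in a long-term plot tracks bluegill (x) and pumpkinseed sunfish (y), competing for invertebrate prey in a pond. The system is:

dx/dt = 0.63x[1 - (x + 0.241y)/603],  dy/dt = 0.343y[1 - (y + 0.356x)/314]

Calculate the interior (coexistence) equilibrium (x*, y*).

Setting both brackets to zero gives the nullclines x + 0.241y = 603 and 0.356x + y = 314.
Substituting y = 314 - 0.356x into the first: x(1 - 0.241·0.356) = 603 - 0.241·314.
So x* = 527/0.914 = 577, and then y* = 314 - 0.356·577 = 109.

x* ≈ 577, y* ≈ 109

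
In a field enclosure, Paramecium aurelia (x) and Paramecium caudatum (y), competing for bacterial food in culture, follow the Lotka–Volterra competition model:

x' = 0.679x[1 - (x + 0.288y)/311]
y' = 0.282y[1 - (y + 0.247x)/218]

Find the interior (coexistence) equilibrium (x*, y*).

x* ≈ 267, y* ≈ 152

Setting both brackets to zero gives the nullclines x + 0.288y = 311 and 0.247x + y = 218.
Substituting y = 218 - 0.247x into the first: x(1 - 0.288·0.247) = 311 - 0.288·218.
So x* = 248/0.929 = 267, and then y* = 218 - 0.247·267 = 152.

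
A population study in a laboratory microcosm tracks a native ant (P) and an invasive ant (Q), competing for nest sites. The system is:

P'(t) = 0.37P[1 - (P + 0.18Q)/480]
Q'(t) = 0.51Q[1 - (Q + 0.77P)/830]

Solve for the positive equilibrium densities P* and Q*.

Setting both brackets to zero gives the nullclines P + 0.18Q = 480 and 0.77P + Q = 830.
Substituting Q = 830 - 0.77P into the first: P(1 - 0.18·0.77) = 480 - 0.18·830.
So P* = 331/0.861 = 384, and then Q* = 830 - 0.77·384 = 534.

P* ≈ 384, Q* ≈ 534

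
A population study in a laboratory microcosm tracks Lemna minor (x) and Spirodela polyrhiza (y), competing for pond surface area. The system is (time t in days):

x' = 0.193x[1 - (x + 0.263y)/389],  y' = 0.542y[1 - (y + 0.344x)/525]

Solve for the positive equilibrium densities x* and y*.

x* ≈ 276, y* ≈ 430

Setting both brackets to zero gives the nullclines x + 0.263y = 389 and 0.344x + y = 525.
Substituting y = 525 - 0.344x into the first: x(1 - 0.263·0.344) = 389 - 0.263·525.
So x* = 251/0.91 = 276, and then y* = 525 - 0.344·276 = 430.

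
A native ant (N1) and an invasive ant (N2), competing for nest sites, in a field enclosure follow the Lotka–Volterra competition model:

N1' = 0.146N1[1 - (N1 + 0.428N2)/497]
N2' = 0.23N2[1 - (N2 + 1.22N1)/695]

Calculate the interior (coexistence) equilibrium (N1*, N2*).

N1* ≈ 418, N2* ≈ 186

Setting both brackets to zero gives the nullclines N1 + 0.428N2 = 497 and 1.22N1 + N2 = 695.
Substituting N2 = 695 - 1.22N1 into the first: N1(1 - 0.428·1.22) = 497 - 0.428·695.
So N1* = 200/0.478 = 418, and then N2* = 695 - 1.22·418 = 186.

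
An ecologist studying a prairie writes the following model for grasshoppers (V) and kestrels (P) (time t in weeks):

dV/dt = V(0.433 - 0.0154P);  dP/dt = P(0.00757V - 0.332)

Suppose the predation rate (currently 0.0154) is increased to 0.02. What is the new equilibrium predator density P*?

P* ≈ 21.6

At the interior fixed point, setting dV/dt = 0 with V > 0 fixes P* = (prey growth rate)/(VP coefficient) — independent of the other coefficients.
With the change, P* = 0.433/0.02 = 21.6; it falls from 28.1.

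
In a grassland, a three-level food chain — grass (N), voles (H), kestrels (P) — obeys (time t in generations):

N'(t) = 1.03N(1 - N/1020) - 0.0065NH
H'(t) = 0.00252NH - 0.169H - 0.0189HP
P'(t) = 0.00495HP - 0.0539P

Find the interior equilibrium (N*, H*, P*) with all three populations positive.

From dP/dt = 0: 0.00495H* = 0.0539, so H* = 10.9.
From dN/dt = 0: 1.03(1 - N*/1020) = 0.0065·10.9, giving N* = 1020·(1 - 0.0687) = 950.
From dH/dt = 0: 0.00252·950 - 0.169 = 0.0189P*, so P* = 2.22/0.0189 = 118.

N* ≈ 950, H* ≈ 10.9, P* ≈ 118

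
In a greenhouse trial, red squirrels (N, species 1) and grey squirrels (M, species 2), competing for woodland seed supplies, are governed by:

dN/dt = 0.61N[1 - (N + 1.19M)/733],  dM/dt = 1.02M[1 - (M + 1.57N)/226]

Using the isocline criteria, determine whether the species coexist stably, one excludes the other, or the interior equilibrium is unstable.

species 1 excludes species 2

Compare the nullcline intercepts: K1/α12 = 733/1.19 = 616 > K2 = 226; K2/α21 = 226/1.57 = 144 < K1 = 733.
Since the inequalities point opposite ways, species 1 can invade but species 2 cannot.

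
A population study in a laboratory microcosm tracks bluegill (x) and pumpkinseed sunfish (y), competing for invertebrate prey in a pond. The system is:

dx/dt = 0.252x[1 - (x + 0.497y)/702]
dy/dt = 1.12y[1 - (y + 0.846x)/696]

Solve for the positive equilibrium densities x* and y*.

Setting both brackets to zero gives the nullclines x + 0.497y = 702 and 0.846x + y = 696.
Substituting y = 696 - 0.846x into the first: x(1 - 0.497·0.846) = 702 - 0.497·696.
So x* = 356/0.58 = 614, and then y* = 696 - 0.846·614 = 176.

x* ≈ 614, y* ≈ 176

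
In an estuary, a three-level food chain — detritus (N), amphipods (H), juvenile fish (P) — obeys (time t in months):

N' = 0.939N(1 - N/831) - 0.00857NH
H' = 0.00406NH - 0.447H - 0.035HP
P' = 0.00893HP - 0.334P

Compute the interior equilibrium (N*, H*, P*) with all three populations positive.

N* ≈ 547, H* ≈ 37.4, P* ≈ 50.7

From dP/dt = 0: 0.00893H* = 0.334, so H* = 37.4.
From dN/dt = 0: 0.939(1 - N*/831) = 0.00857·37.4, giving N* = 831·(1 - 0.341) = 547.
From dH/dt = 0: 0.00406·547 - 0.447 = 0.035P*, so P* = 1.78/0.035 = 50.7.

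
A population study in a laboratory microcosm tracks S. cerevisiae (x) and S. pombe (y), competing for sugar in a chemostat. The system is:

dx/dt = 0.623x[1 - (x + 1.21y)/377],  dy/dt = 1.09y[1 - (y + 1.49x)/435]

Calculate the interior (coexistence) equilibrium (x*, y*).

x* ≈ 186, y* ≈ 158

Setting both brackets to zero gives the nullclines x + 1.21y = 377 and 1.49x + y = 435.
Substituting y = 435 - 1.49x into the first: x(1 - 1.21·1.49) = 377 - 1.21·435.
So x* = -149/-0.803 = 186, and then y* = 435 - 1.49·186 = 158.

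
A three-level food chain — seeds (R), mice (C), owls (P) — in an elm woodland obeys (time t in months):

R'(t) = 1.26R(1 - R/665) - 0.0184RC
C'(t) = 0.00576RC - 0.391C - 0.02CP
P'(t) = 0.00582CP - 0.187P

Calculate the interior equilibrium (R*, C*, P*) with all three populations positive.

From dP/dt = 0: 0.00582C* = 0.187, so C* = 32.1.
From dR/dt = 0: 1.26(1 - R*/665) = 0.0184·32.1, giving R* = 665·(1 - 0.469) = 353.
From dC/dt = 0: 0.00576·353 - 0.391 = 0.02P*, so P* = 1.64/0.02 = 82.1.

R* ≈ 353, C* ≈ 32.1, P* ≈ 82.1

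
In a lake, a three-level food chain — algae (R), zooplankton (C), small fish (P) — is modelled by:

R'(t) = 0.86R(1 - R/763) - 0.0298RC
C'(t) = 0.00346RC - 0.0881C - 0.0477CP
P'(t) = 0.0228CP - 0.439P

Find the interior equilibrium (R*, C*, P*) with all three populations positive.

From dP/dt = 0: 0.0228C* = 0.439, so C* = 19.3.
From dR/dt = 0: 0.86(1 - R*/763) = 0.0298·19.3, giving R* = 763·(1 - 0.667) = 254.
From dC/dt = 0: 0.00346·254 - 0.0881 = 0.0477P*, so P* = 0.791/0.0477 = 16.6.

R* ≈ 254, C* ≈ 19.3, P* ≈ 16.6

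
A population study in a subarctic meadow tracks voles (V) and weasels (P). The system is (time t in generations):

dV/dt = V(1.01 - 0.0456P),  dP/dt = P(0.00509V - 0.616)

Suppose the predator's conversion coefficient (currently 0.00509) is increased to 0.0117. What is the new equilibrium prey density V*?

V* ≈ 52.6

At the interior fixed point, setting dP/dt = 0 with P > 0 fixes V* = (predator death rate)/(VP coefficient) — independent of the other coefficients.
With the change, V* = 0.616/0.0117 = 52.6; it falls from 121.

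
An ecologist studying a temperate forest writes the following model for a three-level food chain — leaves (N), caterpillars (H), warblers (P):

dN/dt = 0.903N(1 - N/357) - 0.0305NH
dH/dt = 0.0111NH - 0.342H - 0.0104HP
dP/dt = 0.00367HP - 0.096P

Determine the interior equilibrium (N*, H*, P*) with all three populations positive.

From dP/dt = 0: 0.00367H* = 0.096, so H* = 26.2.
From dN/dt = 0: 0.903(1 - N*/357) = 0.0305·26.2, giving N* = 357·(1 - 0.884) = 41.6.
From dH/dt = 0: 0.0111·41.6 - 0.342 = 0.0104P*, so P* = 0.12/0.0104 = 11.5.

N* ≈ 41.6, H* ≈ 26.2, P* ≈ 11.5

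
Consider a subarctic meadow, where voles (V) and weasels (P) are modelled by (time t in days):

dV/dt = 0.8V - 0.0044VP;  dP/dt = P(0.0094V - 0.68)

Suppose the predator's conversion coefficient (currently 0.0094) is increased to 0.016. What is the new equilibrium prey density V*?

V* ≈ 42.5

At the interior fixed point, setting dP/dt = 0 with P > 0 fixes V* = (predator death rate)/(VP coefficient) — independent of the other coefficients.
With the change, V* = 0.68/0.016 = 42.5; it falls from 72.3.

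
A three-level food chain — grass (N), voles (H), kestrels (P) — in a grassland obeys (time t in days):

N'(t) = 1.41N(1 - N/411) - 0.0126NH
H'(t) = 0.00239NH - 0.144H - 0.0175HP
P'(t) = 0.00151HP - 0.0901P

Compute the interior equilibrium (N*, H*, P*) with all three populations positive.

From dP/dt = 0: 0.00151H* = 0.0901, so H* = 59.7.
From dN/dt = 0: 1.41(1 - N*/411) = 0.0126·59.7, giving N* = 411·(1 - 0.533) = 192.
From dH/dt = 0: 0.00239·192 - 0.144 = 0.0175P*, so P* = 0.315/0.0175 = 18.

N* ≈ 192, H* ≈ 59.7, P* ≈ 18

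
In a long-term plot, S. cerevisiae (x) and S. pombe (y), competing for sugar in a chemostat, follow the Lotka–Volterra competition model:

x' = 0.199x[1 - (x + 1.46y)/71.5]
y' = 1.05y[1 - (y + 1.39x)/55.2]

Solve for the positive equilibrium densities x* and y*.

Setting both brackets to zero gives the nullclines x + 1.46y = 71.5 and 1.39x + y = 55.2.
Substituting y = 55.2 - 1.39x into the first: x(1 - 1.46·1.39) = 71.5 - 1.46·55.2.
So x* = -9.09/-1.03 = 8.83, and then y* = 55.2 - 1.39·8.83 = 42.9.

x* ≈ 8.83, y* ≈ 42.9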